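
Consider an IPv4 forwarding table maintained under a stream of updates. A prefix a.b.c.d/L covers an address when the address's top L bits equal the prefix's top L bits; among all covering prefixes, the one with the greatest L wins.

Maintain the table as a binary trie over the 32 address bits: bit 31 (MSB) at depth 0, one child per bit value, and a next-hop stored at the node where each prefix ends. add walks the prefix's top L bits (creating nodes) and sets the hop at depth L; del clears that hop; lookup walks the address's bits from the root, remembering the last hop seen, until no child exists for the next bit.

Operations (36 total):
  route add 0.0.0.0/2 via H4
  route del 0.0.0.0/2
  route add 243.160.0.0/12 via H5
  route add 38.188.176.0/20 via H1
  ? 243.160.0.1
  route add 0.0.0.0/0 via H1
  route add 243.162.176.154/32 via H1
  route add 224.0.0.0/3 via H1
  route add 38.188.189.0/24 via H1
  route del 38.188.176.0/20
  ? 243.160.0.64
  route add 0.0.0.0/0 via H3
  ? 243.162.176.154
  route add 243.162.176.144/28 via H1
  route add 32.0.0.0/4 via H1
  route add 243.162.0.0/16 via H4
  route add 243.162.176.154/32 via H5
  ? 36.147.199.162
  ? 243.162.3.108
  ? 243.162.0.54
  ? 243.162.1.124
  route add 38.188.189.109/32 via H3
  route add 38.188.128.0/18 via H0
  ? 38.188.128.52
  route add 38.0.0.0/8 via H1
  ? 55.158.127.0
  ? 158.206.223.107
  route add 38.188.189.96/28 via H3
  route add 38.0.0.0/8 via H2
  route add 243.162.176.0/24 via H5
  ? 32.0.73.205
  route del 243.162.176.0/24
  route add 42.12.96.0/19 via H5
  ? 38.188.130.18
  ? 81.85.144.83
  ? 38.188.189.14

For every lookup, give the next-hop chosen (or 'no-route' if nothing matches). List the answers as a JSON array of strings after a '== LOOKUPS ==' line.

Process each operation:
  add 0.0.0.0/2 -> H4 at depth 2
  - 0.0.0.0/2 clear@2
  add 243.160.0.0/12 -> H5 at depth 12
  add 38.188.176.0/20 -> H1 at depth 20
  lookup 243.160.0.1: bits 111100111010 walk d0:-→d1:-→d2:-→d3:-→d4:-→d5:-→d6:-→d7:-→d8:-→d9:-→d10:-→d11:-→d12:H5 -> H5
  add 0.0.0.0/0 -> H1 at depth 0
  add 243.162.176.154/32 -> H1 at depth 32
  add 224.0.0.0/3 -> H1 at depth 3
  add 38.188.189.0/24 -> H1 at depth 24
  - 38.188.176.0/20 clear@20
  lookup 243.160.0.64: bits 11110011101000 walk d0:H1→d1:-→d2:-→d3:H1→d4:-→d5:-→d6:-→d7:-→d8:-→d9:-→d10:-→d11:-→d12:H5→d13:-→d14:- -> H5
  add 0.0.0.0/0 -> H3 at depth 0
  lookup 243.162.176.154: bits 11110011101000101011000010011010 walk d0:H3→d1:-→d2:-→d3:H1→d4:-→d5:-→d6:-→d7:-→d8:-→d9:-→d10:-→d11:-→d12:H5→d13:-→d14:-→d15:-→d16:-→d17:-→d18:-→d19:-→d20:-→d21:-→d22:-→d23:-→d24:-→d25:-→d26:-→d27:-→d28:-→d29:-→d30:-→d31:-→d32:H1 -> H1
  add 243.162.176.144/28 -> H1 at depth 28
  add 32.0.0.0/4 -> H1 at depth 4
  add 243.162.0.0/16 -> H4 at depth 16
  add 243.162.176.154/32 -> H5 at depth 32
  lookup 36.147.199.162: bits 001001 walk d0:H3→d1:-→d2:-→d3:-→d4:H1→d5:-→d6:- -> H1
  lookup 243.162.3.108: bits 1111001110100010 walk d0:H3→d1:-→d2:-→d3:H1→d4:-→d5:-→d6:-→d7:-→d8:-→d9:-→d10:-→d11:-→d12:H5→d13:-→d14:-→d15:-→d16:H4 -> H4
  lookup 243.162.0.54: bits 1111001110100010 walk d0:H3→d1:-→d2:-→d3:H1→d4:-→d5:-→d6:-→d7:-→d8:-→d9:-→d10:-→d11:-→d12:H5→d13:-→d14:-→d15:-→d16:H4 -> H4
  lookup 243.162.1.124: bits 1111001110100010 walk d0:H3→d1:-→d2:-→d3:H1→d4:-→d5:-→d6:-→d7:-→d8:-→d9:-→d10:-→d11:-→d12:H5→d13:-→d14:-→d15:-→d16:H4 -> H4
  add 38.188.189.109/32 -> H3 at depth 32
  add 38.188.128.0/18 -> H0 at depth 18
  lookup 38.188.128.52: bits 001001101011110010 walk d0:H3→d1:-→d2:-→d3:-→d4:H1→d5:-→d6:-→d7:-→d8:-→d9:-→d10:-→d11:-→d12:-→d13:-→d14:-→d15:-→d16:-→d17:-→d18:H0 -> H0
  add 38.0.0.0/8 -> H1 at depth 8
  lookup 55.158.127.0: bits 001 walk d0:H3→d1:-→d2:-→d3:- -> H3
  lookup 158.206.223.107: bits 1 walk d0:H3→d1:- -> H3
  add 38.188.189.96/28 -> H3 at depth 28
  add 38.0.0.0/8 -> H2 at depth 8
  add 243.162.176.0/24 -> H5 at depth 24
  lookup 32.0.73.205: bits 00100 walk d0:H3→d1:-→d2:-→d3:-→d4:H1→d5:- -> H1
  - 243.162.176.0/24 clear@24
  add 42.12.96.0/19 -> H5 at depth 19
  lookup 38.188.130.18: bits 001001101011110010 walk d0:H3→d1:-→d2:-→d3:-→d4:H1→d5:-→d6:-→d7:-→d8:H2→d9:-→d10:-→d11:-→d12:-→d13:-→d14:-→d15:-→d16:-→d17:-→d18:H0 -> H0
  lookup 81.85.144.83: bits 0 walk d0:H3→d1:- -> H3
  lookup 38.188.189.14: bits 0010011010111100101111010 walk d0:H3→d1:-→d2:-→d3:-→d4:H1→d5:-→d6:-→d7:-→d8:H2→d9:-→d10:-→d11:-→d12:-→d13:-→d14:-→d15:-→d16:-→d17:-→d18:H0→d19:-→d20:-→d21:-→d22:-→d23:-→d24:H1→d25:- -> H1

== LOOKUPS ==
["H5","H5","H1","H1","H4","H4","H4","H0","H3","H3","H1","H0","H3","H1"]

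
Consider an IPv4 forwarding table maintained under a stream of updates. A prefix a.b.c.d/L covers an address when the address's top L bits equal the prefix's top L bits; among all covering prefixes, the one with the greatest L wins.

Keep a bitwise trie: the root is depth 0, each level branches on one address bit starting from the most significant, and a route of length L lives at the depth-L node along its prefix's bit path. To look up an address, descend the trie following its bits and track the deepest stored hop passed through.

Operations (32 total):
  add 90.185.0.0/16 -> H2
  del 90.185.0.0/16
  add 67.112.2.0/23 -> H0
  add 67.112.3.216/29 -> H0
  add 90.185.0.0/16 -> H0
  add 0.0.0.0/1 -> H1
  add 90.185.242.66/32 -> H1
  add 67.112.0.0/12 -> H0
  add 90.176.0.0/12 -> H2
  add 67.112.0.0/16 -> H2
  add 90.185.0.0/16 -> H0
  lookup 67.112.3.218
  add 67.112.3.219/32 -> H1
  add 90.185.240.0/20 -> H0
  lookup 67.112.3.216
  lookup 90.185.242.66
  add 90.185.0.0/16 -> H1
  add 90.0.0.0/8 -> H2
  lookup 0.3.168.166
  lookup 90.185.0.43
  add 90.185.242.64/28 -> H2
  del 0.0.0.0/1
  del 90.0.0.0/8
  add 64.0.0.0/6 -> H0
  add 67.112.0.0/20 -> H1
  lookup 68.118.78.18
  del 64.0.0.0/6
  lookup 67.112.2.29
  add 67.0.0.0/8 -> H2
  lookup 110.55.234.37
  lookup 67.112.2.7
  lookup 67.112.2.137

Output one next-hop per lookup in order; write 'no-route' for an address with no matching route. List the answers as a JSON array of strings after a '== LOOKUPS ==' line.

Process each operation:
  + 90.185.0.0/16 (H2) depth=16
  - 90.185.0.0/16 clear@16
  + 67.112.2.0/23 (H0) depth=23
  + 67.112.3.216/29 (H0) depth=29
  + 90.185.0.0/16 (H0) depth=16
  + 0.0.0.0/1 (H1) depth=1
  + 90.185.242.66/32 (H1) depth=32
  + 67.112.0.0/12 (H0) depth=12
  + 90.176.0.0/12 (H2) depth=12
  + 67.112.0.0/16 (H2) depth=16
  + 90.185.0.0/16 (H0) depth=16
  Q 67.112.3.218: descend 01000011011100000000001111011 ; hops seen [H1,H0,H2,H0,H0] ; pick H0
  + 67.112.3.219/32 (H1) depth=32
  + 90.185.240.0/20 (H0) depth=20
  Q 67.112.3.216: descend 010000110111000000000011110110 ; hops seen [H1,H0,H2,H0,H0] ; pick H0
  Q 90.185.242.66: descend 01011010101110011111001001000010 ; hops seen [H1,H2,H0,H0,H1] ; pick H1
  + 90.185.0.0/16 (H1) depth=16
  + 90.0.0.0/8 (H2) depth=8
  Q 0.3.168.166: descend 0 ; hops seen [H1] ; pick H1
  Q 90.185.0.43: descend 0101101010111001 ; hops seen [H1,H2,H2,H1] ; pick H1
  + 90.185.242.64/28 (H2) depth=28
  - 0.0.0.0/1 clear@1
  - 90.0.0.0/8 clear@8
  + 64.0.0.0/6 (H0) depth=6
  + 67.112.0.0/20 (H1) depth=20
  Q 68.118.78.18: descend 01000 ; hops seen [∅] ; pick no-route
  - 64.0.0.0/6 clear@6
  Q 67.112.2.29: descend 01000011011100000000001 ; hops seen [H0,H2,H1,H0] ; pick H0
  + 67.0.0.0/8 (H2) depth=8
  Q 110.55.234.37: descend 01 ; hops seen [∅] ; pick no-route
  Q 67.112.2.7: descend 01000011011100000000001 ; hops seen [H2,H0,H2,H1,H0] ; pick H0
  Q 67.112.2.137: descend 01000011011100000000001 ; hops seen [H2,H0,H2,H1,H0] ; pick H0

== LOOKUPS ==
["H0","H0","H1","H1","H1","no-route","H0","no-route","H0","H0"]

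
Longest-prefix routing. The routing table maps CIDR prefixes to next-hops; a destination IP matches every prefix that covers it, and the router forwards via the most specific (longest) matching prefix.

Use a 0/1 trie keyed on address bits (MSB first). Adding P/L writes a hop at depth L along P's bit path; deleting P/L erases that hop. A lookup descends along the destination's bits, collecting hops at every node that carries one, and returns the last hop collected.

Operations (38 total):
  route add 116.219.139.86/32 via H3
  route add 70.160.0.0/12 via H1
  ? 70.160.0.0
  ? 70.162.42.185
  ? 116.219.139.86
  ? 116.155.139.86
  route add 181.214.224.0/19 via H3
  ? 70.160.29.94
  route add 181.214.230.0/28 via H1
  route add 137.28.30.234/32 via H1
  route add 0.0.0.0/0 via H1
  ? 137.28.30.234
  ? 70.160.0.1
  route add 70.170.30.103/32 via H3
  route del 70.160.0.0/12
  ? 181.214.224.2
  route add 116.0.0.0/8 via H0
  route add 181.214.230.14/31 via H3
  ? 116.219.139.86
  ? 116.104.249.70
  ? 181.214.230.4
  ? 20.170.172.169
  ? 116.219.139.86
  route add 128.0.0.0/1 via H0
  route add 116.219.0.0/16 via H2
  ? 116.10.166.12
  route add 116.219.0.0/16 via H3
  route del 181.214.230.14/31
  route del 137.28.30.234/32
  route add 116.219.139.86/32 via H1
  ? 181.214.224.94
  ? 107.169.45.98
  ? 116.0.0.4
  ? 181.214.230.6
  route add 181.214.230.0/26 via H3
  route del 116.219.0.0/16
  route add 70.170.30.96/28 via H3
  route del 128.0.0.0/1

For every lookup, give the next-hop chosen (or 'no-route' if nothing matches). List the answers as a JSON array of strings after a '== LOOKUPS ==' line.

Trace:
  + 116.219.139.86/32 (H3) depth=32
  + 70.160.0.0/12 (H1) depth=12
  Q 70.160.0.0: descend 010001101010 ; hops seen [H1] ; pick H1
  Q 70.162.42.185: descend 010001101010 ; hops seen [H1] ; pick H1
  Q 116.219.139.86: descend 01110100110110111000101101010110 ; hops seen [H3] ; pick H3
  Q 116.155.139.86: descend 011101001 ; hops seen [∅] ; pick no-route
  + 181.214.224.0/19 (H3) depth=19
  Q 70.160.29.94: descend 010001101010 ; hops seen [H1] ; pick H1
  + 181.214.230.0/28 (H1) depth=28
  + 137.28.30.234/32 (H1) depth=32
  + 0.0.0.0/0 (H1) depth=0
  Q 137.28.30.234: descend 10001001000111000001111011101010 ; hops seen [H1,H1] ; pick H1
  Q 70.160.0.1: descend 010001101010 ; hops seen [H1,H1] ; pick H1
  + 70.170.30.103/32 (H3) depth=32
  del 70.160.0.0/12 (clear depth 12)
  Q 181.214.224.2: descend 101101011101011011100 ; hops seen [H1,H3] ; pick H3
  + 116.0.0.0/8 (H0) depth=8
  + 181.214.230.14/31 (H3) depth=31
  Q 116.219.139.86: descend 01110100110110111000101101010110 ; hops seen [H1,H0,H3] ; pick H3
  Q 116.104.249.70: descend 01110100 ; hops seen [H1,H0] ; pick H0
  Q 181.214.230.4: descend 1011010111010110111001100000 ; hops seen [H1,H3,H1] ; pick H1
  Q 20.170.172.169: descend 0 ; hops seen [H1] ; pick H1
  Q 116.219.139.86: descend 01110100110110111000101101010110 ; hops seen [H1,H0,H3] ; pick H3
  + 128.0.0.0/1 (H0) depth=1
  + 116.219.0.0/16 (H2) depth=16
  Q 116.10.166.12: descend 01110100 ; hops seen [H1,H0] ; pick H0
  + 116.219.0.0/16 (H3) depth=16
  del 181.214.230.14/31 (clear depth 31)
  del 137.28.30.234/32 (clear depth 32)
  + 116.219.139.86/32 (H1) depth=32
  Q 181.214.224.94: descend 101101011101011011100 ; hops seen [H1,H0,H3] ; pick H3
  Q 107.169.45.98: descend 011 ; hops seen [H1] ; pick H1
  Q 116.0.0.4: descend 01110100 ; hops seen [H1,H0] ; pick H0
  Q 181.214.230.6: descend 1011010111010110111001100000 ; hops seen [H1,H0,H3,H1] ; pick H1
  + 181.214.230.0/26 (H3) depth=26
  del 116.219.0.0/16 (clear depth 16)
  + 70.170.30.96/28 (H3) depth=28
  del 128.0.0.0/1 (clear depth 1)

== LOOKUPS ==
["H1","H1","H3","no-route","H1","H1","H1","H3","H3","H0","H1","H1","H3","H0","H3","H1","H0","H1"]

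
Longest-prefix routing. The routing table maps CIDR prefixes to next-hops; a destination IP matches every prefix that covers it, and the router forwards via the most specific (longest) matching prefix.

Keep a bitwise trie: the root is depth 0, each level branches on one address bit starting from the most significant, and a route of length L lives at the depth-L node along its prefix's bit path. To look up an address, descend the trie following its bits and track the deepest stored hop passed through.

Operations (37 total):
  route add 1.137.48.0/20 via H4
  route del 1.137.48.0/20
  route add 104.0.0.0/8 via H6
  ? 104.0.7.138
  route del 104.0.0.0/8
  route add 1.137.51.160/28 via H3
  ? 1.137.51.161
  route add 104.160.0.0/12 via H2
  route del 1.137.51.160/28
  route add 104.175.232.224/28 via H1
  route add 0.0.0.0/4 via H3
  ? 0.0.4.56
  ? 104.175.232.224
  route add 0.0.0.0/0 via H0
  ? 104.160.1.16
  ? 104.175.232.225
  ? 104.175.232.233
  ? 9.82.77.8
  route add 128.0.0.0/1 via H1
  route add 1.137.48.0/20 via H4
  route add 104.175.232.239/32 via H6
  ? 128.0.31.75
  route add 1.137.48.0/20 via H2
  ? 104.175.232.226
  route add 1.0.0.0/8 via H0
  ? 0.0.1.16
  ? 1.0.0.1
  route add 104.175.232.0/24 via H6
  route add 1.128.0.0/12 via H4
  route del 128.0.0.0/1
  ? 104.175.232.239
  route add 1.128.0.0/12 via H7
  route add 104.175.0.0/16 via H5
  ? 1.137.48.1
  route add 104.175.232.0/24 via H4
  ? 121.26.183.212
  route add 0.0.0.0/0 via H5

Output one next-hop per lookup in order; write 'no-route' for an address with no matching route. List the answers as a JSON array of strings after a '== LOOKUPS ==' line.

Apply in order:
  add 1.137.48.0/20 -> H4 at depth 20
  - 1.137.48.0/20 clear@20
  add 104.0.0.0/8 -> H6 at depth 8
  Q 104.0.7.138: descend 01101000 ; hops seen [H6] ; pick H6
  - 104.0.0.0/8 clear@8
  add 1.137.51.160/28 -> H3 at depth 28
  Q 1.137.51.161: descend 0000000110001001001100111010 ; hops seen [H3] ; pick H3
  add 104.160.0.0/12 -> H2 at depth 12
  - 1.137.51.160/28 clear@28
  add 104.175.232.224/28 -> H1 at depth 28
  add 0.0.0.0/4 -> H3 at depth 4
  Q 0.0.4.56: descend 0000000 ; hops seen [H3] ; pick H3
  Q 104.175.232.224: descend 0110100010101111111010001110 ; hops seen [H2,H1] ; pick H1
  add 0.0.0.0/0 -> H0 at depth 0
  Q 104.160.1.16: descend 011010001010 ; hops seen [H0,H2] ; pick H2
  Q 104.175.232.225: descend 0110100010101111111010001110 ; hops seen [H0,H2,H1] ; pick H1
  Q 104.175.232.233: descend 0110100010101111111010001110 ; hops seen [H0,H2,H1] ; pick H1
  Q 9.82.77.8: descend 0000 ; hops seen [H0,H3] ; pick H3
  add 128.0.0.0/1 -> H1 at depth 1
  add 1.137.48.0/20 -> H4 at depth 20
  add 104.175.232.239/32 -> H6 at depth 32
  Q 128.0.31.75: descend 1 ; hops seen [H0,H1] ; pick H1
  add 1.137.48.0/20 -> H2 at depth 20
  Q 104.175.232.226: descend 0110100010101111111010001110 ; hops seen [H0,H2,H1] ; pick H1
  add 1.0.0.0/8 -> H0 at depth 8
  Q 0.0.1.16: descend 0000000 ; hops seen [H0,H3] ; pick H3
  Q 1.0.0.1: descend 00000001 ; hops seen [H0,H3,H0] ; pick H0
  add 104.175.232.0/24 -> H6 at depth 24
  add 1.128.0.0/12 -> H4 at depth 12
  - 128.0.0.0/1 clear@1
  Q 104.175.232.239: descend 01101000101011111110100011101111 ; hops seen [H0,H2,H6,H1,H6] ; pick H6
  add 1.128.0.0/12 -> H7 at depth 12
  add 104.175.0.0/16 -> H5 at depth 16
  Q 1.137.48.1: descend 0000000110001001001100 ; hops seen [H0,H3,H0,H7,H2] ; pick H2
  add 104.175.232.0/24 -> H4 at depth 24
  Q 121.26.183.212: descend 011 ; hops seen [H0] ; pick H0
  add 0.0.0.0/0 -> H5 at depth 0

== LOOKUPS ==
["H6","H3","H3","H1","H2","H1","H1","H3","H1","H1","H3","H0","H6","H2","H0"]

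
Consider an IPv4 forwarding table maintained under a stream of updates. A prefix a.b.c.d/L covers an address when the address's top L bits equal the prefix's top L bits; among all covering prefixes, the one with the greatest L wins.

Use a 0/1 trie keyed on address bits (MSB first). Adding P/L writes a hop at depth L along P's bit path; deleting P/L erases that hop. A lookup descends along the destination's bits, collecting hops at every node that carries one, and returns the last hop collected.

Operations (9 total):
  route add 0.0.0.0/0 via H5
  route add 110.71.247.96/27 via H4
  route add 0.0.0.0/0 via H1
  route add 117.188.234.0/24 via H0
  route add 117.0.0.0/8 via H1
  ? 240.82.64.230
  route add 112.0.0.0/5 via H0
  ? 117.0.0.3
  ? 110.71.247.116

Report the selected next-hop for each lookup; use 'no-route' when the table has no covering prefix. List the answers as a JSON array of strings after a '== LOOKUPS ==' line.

Apply in order:
  + 0.0.0.0/0 (H5) depth=0
  + 110.71.247.96/27 (H4) depth=27
  + 0.0.0.0/0 (H1) depth=0
  + 117.188.234.0/24 (H0) depth=24
  + 117.0.0.0/8 (H1) depth=8
  ? 240.82.64.230  path d0:H1  best=H1
  + 112.0.0.0/5 (H0) depth=5
  ? 117.0.0.3  path d0:H1→d1:-→d2:-→d3:-→d4:-→d5:H0→d6:-→d7:-→d8:H1  best=H1
  ? 110.71.247.116  path d0:H1→d1:-→d2:-→d3:-→d4:-→d5:-→d6:-→d7:-→d8:-→d9:-→d10:-→d11:-→d12:-→d13:-→d14:-→d15:-→d16:-→d17:-→d18:-→d19:-→d20:-→d21:-→d22:-→d23:-→d24:-→d25:-→d26:-→d27:H4  best=H4

== LOOKUPS ==
["H1","H1","H4"]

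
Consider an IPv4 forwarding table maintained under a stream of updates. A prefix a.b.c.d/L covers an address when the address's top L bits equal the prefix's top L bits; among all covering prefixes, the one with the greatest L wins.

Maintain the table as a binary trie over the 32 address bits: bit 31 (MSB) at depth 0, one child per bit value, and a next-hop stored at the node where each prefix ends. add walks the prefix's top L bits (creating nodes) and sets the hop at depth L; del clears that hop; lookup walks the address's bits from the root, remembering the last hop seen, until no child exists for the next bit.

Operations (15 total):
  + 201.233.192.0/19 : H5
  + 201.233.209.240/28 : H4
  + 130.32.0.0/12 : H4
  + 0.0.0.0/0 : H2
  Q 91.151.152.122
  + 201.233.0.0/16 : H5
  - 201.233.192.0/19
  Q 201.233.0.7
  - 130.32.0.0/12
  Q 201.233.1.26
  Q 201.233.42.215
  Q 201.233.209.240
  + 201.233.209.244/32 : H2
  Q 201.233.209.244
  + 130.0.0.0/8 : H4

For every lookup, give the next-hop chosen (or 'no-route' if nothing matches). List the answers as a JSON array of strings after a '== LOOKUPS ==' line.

Apply in order:
  + 201.233.192.0/19 (H5) depth=19
  + 201.233.209.240/28 (H4) depth=28
  + 130.32.0.0/12 (H4) depth=12
  + 0.0.0.0/0 (H2) depth=0
  Q 91.151.152.122: descend ε ; hops seen [H2] ; pick H2
  + 201.233.0.0/16 (H5) depth=16
  - 201.233.192.0/19 clear@19
  Q 201.233.0.7: descend 1100100111101001 ; hops seen [H2,H5] ; pick H5
  - 130.32.0.0/12 clear@12
  Q 201.233.1.26: descend 1100100111101001 ; hops seen [H2,H5] ; pick H5
  Q 201.233.42.215: descend 1100100111101001 ; hops seen [H2,H5] ; pick H5
  Q 201.233.209.240: descend 1100100111101001110100011111 ; hops seen [H2,H5,H4] ; pick H4
  + 201.233.209.244/32 (H2) depth=32
  Q 201.233.209.244: descend 11001001111010011101000111110100 ; hops seen [H2,H5,H4,H2] ; pick H2
  + 130.0.0.0/8 (H4) depth=8

== LOOKUPS ==
["H2","H5","H5","H5","H4","H2"]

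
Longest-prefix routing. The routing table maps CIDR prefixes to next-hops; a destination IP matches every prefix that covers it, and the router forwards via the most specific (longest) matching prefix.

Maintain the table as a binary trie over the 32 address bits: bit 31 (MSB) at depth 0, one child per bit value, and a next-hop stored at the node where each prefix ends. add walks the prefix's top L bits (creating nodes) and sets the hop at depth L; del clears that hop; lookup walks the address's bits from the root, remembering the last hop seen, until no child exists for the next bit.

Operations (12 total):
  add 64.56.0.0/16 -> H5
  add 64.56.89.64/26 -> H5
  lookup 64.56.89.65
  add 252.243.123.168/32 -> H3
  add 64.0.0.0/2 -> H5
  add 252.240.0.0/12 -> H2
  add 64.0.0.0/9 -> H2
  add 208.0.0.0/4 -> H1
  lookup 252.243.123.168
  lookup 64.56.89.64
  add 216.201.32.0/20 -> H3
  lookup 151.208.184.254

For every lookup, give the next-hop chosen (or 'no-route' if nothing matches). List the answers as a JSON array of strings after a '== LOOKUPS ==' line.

Trace:
  + 64.56.0.0/16 (H5) depth=16
  + 64.56.89.64/26 (H5) depth=26
  Q 64.56.89.65: descend 01000000001110000101100101 ; hops seen [H5,H5] ; pick H5
  + 252.243.123.168/32 (H3) depth=32
  + 64.0.0.0/2 (H5) depth=2
  + 252.240.0.0/12 (H2) depth=12
  + 64.0.0.0/9 (H2) depth=9
  + 208.0.0.0/4 (H1) depth=4
  Q 252.243.123.168: descend 11111100111100110111101110101000 ; hops seen [H2,H3] ; pick H3
  Q 64.56.89.64: descend 01000000001110000101100101 ; hops seen [H5,H2,H5,H5] ; pick H5
  + 216.201.32.0/20 (H3) depth=20
  Q 151.208.184.254: descend 1 ; hops seen [∅] ; pick no-route

== LOOKUPS ==
["H5","H3","H5","no-route"]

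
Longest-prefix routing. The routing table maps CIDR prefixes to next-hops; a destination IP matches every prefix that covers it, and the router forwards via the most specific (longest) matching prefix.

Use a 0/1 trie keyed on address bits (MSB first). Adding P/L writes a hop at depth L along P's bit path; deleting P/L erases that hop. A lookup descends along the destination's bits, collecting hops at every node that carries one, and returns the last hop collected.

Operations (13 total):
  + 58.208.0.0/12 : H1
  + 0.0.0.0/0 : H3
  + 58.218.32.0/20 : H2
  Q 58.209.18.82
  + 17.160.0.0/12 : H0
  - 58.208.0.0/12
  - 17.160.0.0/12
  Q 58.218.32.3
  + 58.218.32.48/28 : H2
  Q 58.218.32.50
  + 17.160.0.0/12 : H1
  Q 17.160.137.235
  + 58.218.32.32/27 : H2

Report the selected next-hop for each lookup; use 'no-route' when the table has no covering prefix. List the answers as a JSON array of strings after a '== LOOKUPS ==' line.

Apply in order:
  add 58.208.0.0/12 -> H1 at depth 12
  add 0.0.0.0/0 -> H3 at depth 0
  add 58.218.32.0/20 -> H2 at depth 20
  Q 58.209.18.82: descend 001110101101 ; hops seen [H3,H1] ; pick H1
  add 17.160.0.0/12 -> H0 at depth 12
  del 58.208.0.0/12 (clear depth 12)
  del 17.160.0.0/12 (clear depth 12)
  Q 58.218.32.3: descend 00111010110110100010 ; hops seen [H3,H2] ; pick H2
  add 58.218.32.48/28 -> H2 at depth 28
  Q 58.218.32.50: descend 0011101011011010001000000011 ; hops seen [H3,H2,H2] ; pick H2
  add 17.160.0.0/12 -> H1 at depth 12
  Q 17.160.137.235: descend 000100011010 ; hops seen [H3,H1] ; pick H1
  add 58.218.32.32/27 -> H2 at depth 27

== LOOKUPS ==
["H1","H2","H2","H1"]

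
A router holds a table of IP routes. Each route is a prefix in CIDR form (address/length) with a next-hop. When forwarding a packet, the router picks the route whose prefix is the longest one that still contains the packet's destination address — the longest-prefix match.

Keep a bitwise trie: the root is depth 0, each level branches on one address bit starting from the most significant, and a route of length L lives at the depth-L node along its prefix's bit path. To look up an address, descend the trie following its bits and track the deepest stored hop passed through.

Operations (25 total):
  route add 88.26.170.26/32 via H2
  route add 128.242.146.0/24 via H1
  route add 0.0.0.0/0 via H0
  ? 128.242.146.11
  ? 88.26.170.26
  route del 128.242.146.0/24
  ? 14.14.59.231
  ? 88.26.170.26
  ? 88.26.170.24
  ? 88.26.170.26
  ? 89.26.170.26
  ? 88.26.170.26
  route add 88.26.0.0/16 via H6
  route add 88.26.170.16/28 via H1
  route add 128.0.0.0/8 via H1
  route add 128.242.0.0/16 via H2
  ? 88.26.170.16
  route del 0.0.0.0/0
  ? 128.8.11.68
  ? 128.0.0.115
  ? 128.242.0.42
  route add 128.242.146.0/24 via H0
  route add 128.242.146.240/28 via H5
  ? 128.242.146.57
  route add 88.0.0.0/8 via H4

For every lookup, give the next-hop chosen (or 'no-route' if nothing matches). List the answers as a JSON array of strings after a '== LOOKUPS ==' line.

Trace:
  + 88.26.170.26/32 (H2) depth=32
  + 128.242.146.0/24 (H1) depth=24
  + 0.0.0.0/0 (H0) depth=0
  ? 128.242.146.11  path d0:H0→d1:-→d2:-→d3:-→d4:-→d5:-→d6:-→d7:-→d8:-→d9:-→d10:-→d11:-→d12:-→d13:-→d14:-→d15:-→d16:-→d17:-→d18:-→d19:-→d20:-→d21:-→d22:-→d23:-→d24:H1  best=H1
  ? 88.26.170.26  path d0:H0→d1:-→d2:-→d3:-→d4:-→d5:-→d6:-→d7:-→d8:-→d9:-→d10:-→d11:-→d12:-→d13:-→d14:-→d15:-→d16:-→d17:-→d18:-→d19:-→d20:-→d21:-→d22:-→d23:-→d24:-→d25:-→d26:-→d27:-→d28:-→d29:-→d30:-→d31:-→d32:H2  best=H2
  del 128.242.146.0/24 (clear depth 24)
  ? 14.14.59.231  path d0:H0→d1:-  best=H0
  ? 88.26.170.26  path d0:H0→d1:-→d2:-→d3:-→d4:-→d5:-→d6:-→d7:-→d8:-→d9:-→d10:-→d11:-→d12:-→d13:-→d14:-→d15:-→d16:-→d17:-→d18:-→d19:-→d20:-→d21:-→d22:-→d23:-→d24:-→d25:-→d26:-→d27:-→d28:-→d29:-→d30:-→d31:-→d32:H2  best=H2
  ? 88.26.170.24  path d0:H0→d1:-→d2:-→d3:-→d4:-→d5:-→d6:-→d7:-→d8:-→d9:-→d10:-→d11:-→d12:-→d13:-→d14:-→d15:-→d16:-→d17:-→d18:-→d19:-→d20:-→d21:-→d22:-→d23:-→d24:-→d25:-→d26:-→d27:-→d28:-→d29:-→d30:-  best=H0
  ? 88.26.170.26  path d0:H0→d1:-→d2:-→d3:-→d4:-→d5:-→d6:-→d7:-→d8:-→d9:-→d10:-→d11:-→d12:-→d13:-→d14:-→d15:-→d16:-→d17:-→d18:-→d19:-→d20:-→d21:-→d22:-→d23:-→d24:-→d25:-→d26:-→d27:-→d28:-→d29:-→d30:-→d31:-→d32:H2  best=H2
  ? 89.26.170.26  path d0:H0→d1:-→d2:-→d3:-→d4:-→d5:-→d6:-→d7:-  best=H0
  ? 88.26.170.26  path d0:H0→d1:-→d2:-→d3:-→d4:-→d5:-→d6:-→d7:-→d8:-→d9:-→d10:-→d11:-→d12:-→d13:-→d14:-→d15:-→d16:-→d17:-→d18:-→d19:-→d20:-→d21:-→d22:-→d23:-→d24:-→d25:-→d26:-→d27:-→d28:-→d29:-→d30:-→d31:-→d32:H2  best=H2
  + 88.26.0.0/16 (H6) depth=16
  + 88.26.170.16/28 (H1) depth=28
  + 128.0.0.0/8 (H1) depth=8
  + 128.242.0.0/16 (H2) depth=16
  ? 88.26.170.16  path d0:H0→d1:-→d2:-→d3:-→d4:-→d5:-→d6:-→d7:-→d8:-→d9:-→d10:-→d11:-→d12:-→d13:-→d14:-→d15:-→d16:H6→d17:-→d18:-→d19:-→d20:-→d21:-→d22:-→d23:-→d24:-→d25:-→d26:-→d27:-→d28:H1  best=H1
  del 0.0.0.0/0 (clear depth 0)
  ? 128.8.11.68  path d0:-→d1:-→d2:-→d3:-→d4:-→d5:-→d6:-→d7:-→d8:H1  best=H1
  ? 128.0.0.115  path d0:-→d1:-→d2:-→d3:-→d4:-→d5:-→d6:-→d7:-→d8:H1  best=H1
  ? 128.242.0.42  path d0:-→d1:-→d2:-→d3:-→d4:-→d5:-→d6:-→d7:-→d8:H1→d9:-→d10:-→d11:-→d12:-→d13:-→d14:-→d15:-→d16:H2  best=H2
  + 128.242.146.0/24 (H0) depth=24
  + 128.242.146.240/28 (H5) depth=28
  ? 128.242.146.57  path d0:-→d1:-→d2:-→d3:-→d4:-→d5:-→d6:-→d7:-→d8:H1→d9:-→d10:-→d11:-→d12:-→d13:-→d14:-→d15:-→d16:H2→d17:-→d18:-→d19:-→d20:-→d21:-→d22:-→d23:-→d24:H0  best=H0
  + 88.0.0.0/8 (H4) depth=8

== LOOKUPS ==
["H1","H2","H0","H2","H0","H2","H0","H2","H1","H1","H1","H2","H0"]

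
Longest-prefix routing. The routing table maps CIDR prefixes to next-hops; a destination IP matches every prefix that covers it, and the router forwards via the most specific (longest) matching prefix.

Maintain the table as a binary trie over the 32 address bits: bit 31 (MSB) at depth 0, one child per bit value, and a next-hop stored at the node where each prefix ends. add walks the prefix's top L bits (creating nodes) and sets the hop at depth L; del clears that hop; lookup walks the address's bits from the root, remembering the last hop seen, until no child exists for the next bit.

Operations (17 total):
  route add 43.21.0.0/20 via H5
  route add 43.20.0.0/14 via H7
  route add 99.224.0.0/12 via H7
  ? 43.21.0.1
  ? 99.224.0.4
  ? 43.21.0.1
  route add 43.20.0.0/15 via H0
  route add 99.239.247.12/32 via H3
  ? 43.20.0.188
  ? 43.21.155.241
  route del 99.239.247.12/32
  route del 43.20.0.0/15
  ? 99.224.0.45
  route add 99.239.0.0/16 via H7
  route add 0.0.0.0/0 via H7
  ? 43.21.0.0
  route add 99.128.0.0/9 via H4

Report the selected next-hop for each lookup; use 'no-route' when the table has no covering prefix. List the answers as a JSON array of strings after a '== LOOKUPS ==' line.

Process each operation:
  + 43.21.0.0/20 (H5) depth=20
  + 43.20.0.0/14 (H7) depth=14
  + 99.224.0.0/12 (H7) depth=12
  ? 43.21.0.1  path d0:-→d1:-→d2:-→d3:-→d4:-→d5:-→d6:-→d7:-→d8:-→d9:-→d10:-→d11:-→d12:-→d13:-→d14:H7→d15:-→d16:-→d17:-→d18:-→d19:-→d20:H5  best=H5
  ? 99.224.0.4  path d0:-→d1:-→d2:-→d3:-→d4:-→d5:-→d6:-→d7:-→d8:-→d9:-→d10:-→d11:-→d12:H7  best=H7
  ? 43.21.0.1  path d0:-→d1:-→d2:-→d3:-→d4:-→d5:-→d6:-→d7:-→d8:-→d9:-→d10:-→d11:-→d12:-→d13:-→d14:H7→d15:-→d16:-→d17:-→d18:-→d19:-→d20:H5  best=H5
  + 43.20.0.0/15 (H0) depth=15
  + 99.239.247.12/32 (H3) depth=32
  ? 43.20.0.188  path d0:-→d1:-→d2:-→d3:-→d4:-→d5:-→d6:-→d7:-→d8:-→d9:-→d10:-→d11:-→d12:-→d13:-→d14:H7→d15:H0  best=H0
  ? 43.21.155.241  path d0:-→d1:-→d2:-→d3:-→d4:-→d5:-→d6:-→d7:-→d8:-→d9:-→d10:-→d11:-→d12:-→d13:-→d14:H7→d15:H0→d16:-  best=H0
  - 99.239.247.12/32 clear@32
  - 43.20.0.0/15 clear@15
  ? 99.224.0.45  path d0:-→d1:-→d2:-→d3:-→d4:-→d5:-→d6:-→d7:-→d8:-→d9:-→d10:-→d11:-→d12:H7  best=H7
  + 99.239.0.0/16 (H7) depth=16
  + 0.0.0.0/0 (H7) depth=0
  ? 43.21.0.0  path d0:H7→d1:-→d2:-→d3:-→d4:-→d5:-→d6:-→d7:-→d8:-→d9:-→d10:-→d11:-→d12:-→d13:-→d14:H7→d15:-→d16:-→d17:-→d18:-→d19:-→d20:H5  best=H5
  + 99.128.0.0/9 (H4) depth=9

== LOOKUPS ==
["H5","H7","H5","H0","H0","H7","H5"]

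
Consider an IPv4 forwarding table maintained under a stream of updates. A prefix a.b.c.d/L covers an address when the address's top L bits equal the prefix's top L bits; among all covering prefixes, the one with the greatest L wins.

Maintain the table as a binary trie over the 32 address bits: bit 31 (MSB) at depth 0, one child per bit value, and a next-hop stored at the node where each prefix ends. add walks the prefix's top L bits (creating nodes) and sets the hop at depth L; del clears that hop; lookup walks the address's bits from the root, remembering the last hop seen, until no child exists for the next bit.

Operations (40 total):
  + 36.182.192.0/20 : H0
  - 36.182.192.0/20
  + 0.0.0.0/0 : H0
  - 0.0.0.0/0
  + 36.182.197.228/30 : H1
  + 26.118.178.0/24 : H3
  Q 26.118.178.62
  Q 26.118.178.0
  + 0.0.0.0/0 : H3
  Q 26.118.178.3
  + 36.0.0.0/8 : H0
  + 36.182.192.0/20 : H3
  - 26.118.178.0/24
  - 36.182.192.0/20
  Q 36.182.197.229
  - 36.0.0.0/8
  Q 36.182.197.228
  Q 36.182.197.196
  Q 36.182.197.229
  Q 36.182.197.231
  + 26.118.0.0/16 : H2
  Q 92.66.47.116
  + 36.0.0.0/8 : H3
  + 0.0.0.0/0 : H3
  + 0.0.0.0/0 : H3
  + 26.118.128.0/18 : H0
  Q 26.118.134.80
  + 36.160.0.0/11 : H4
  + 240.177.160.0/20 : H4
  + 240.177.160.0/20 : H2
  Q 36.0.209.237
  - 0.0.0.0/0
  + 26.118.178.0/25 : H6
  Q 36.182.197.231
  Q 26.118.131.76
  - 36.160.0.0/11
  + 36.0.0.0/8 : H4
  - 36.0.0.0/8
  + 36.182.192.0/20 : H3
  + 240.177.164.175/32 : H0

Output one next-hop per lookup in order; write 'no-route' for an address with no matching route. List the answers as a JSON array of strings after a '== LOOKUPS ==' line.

Process each operation:
  add 36.182.192.0/20 -> H0 at depth 20
  del 36.182.192.0/20 (clear depth 20)
  add 0.0.0.0/0 -> H0 at depth 0
  del 0.0.0.0/0 (clear depth 0)
  add 36.182.197.228/30 -> H1 at depth 30
  add 26.118.178.0/24 -> H3 at depth 24
  ? 26.118.178.62  path d0:-→d1:-→d2:-→d3:-→d4:-→d5:-→d6:-→d7:-→d8:-→d9:-→d10:-→d11:-→d12:-→d13:-→d14:-→d15:-→d16:-→d17:-→d18:-→d19:-→d20:-→d21:-→d22:-→d23:-→d24:H3  best=H3
  ? 26.118.178.0  path d0:-→d1:-→d2:-→d3:-→d4:-→d5:-→d6:-→d7:-→d8:-→d9:-→d10:-→d11:-→d12:-→d13:-→d14:-→d15:-→d16:-→d17:-→d18:-→d19:-→d20:-→d21:-→d22:-→d23:-→d24:H3  best=H3
  add 0.0.0.0/0 -> H3 at depth 0
  ? 26.118.178.3  path d0:H3→d1:-→d2:-→d3:-→d4:-→d5:-→d6:-→d7:-→d8:-→d9:-→d10:-→d11:-→d12:-→d13:-→d14:-→d15:-→d16:-→d17:-→d18:-→d19:-→d20:-→d21:-→d22:-→d23:-→d24:H3  best=H3
  add 36.0.0.0/8 -> H0 at depth 8
  add 36.182.192.0/20 -> H3 at depth 20
  del 26.118.178.0/24 (clear depth 24)
  del 36.182.192.0/20 (clear depth 20)
  ? 36.182.197.229  path d0:H3→d1:-→d2:-→d3:-→d4:-→d5:-→d6:-→d7:-→d8:H0→d9:-→d10:-→d11:-→d12:-→d13:-→d14:-→d15:-→d16:-→d17:-→d18:-→d19:-→d20:-→d21:-→d22:-→d23:-→d24:-→d25:-→d26:-→d27:-→d28:-→d29:-→d30:H1  best=H1
  del 36.0.0.0/8 (clear depth 8)
  ? 36.182.197.228  path d0:H3→d1:-→d2:-→d3:-→d4:-→d5:-→d6:-→d7:-→d8:-→d9:-→d10:-→d11:-→d12:-→d13:-→d14:-→d15:-→d16:-→d17:-→d18:-→d19:-→d20:-→d21:-→d22:-→d23:-→d24:-→d25:-→d26:-→d27:-→d28:-→d29:-→d30:H1  best=H1
  ? 36.182.197.196  path d0:H3→d1:-→d2:-→d3:-→d4:-→d5:-→d6:-→d7:-→d8:-→d9:-→d10:-→d11:-→d12:-→d13:-→d14:-→d15:-→d16:-→d17:-→d18:-→d19:-→d20:-→d21:-→d22:-→d23:-→d24:-→d25:-→d26:-  best=H3
  ? 36.182.197.229  path d0:H3→d1:-→d2:-→d3:-→d4:-→d5:-→d6:-→d7:-→d8:-→d9:-→d10:-→d11:-→d12:-→d13:-→d14:-→d15:-→d16:-→d17:-→d18:-→d19:-→d20:-→d21:-→d22:-→d23:-→d24:-→d25:-→d26:-→d27:-→d28:-→d29:-→d30:H1  best=H1
  ? 36.182.197.231  path d0:H3→d1:-→d2:-→d3:-→d4:-→d5:-→d6:-→d7:-→d8:-→d9:-→d10:-→d11:-→d12:-→d13:-→d14:-→d15:-→d16:-→d17:-→d18:-→d19:-→d20:-→d21:-→d22:-→d23:-→d24:-→d25:-→d26:-→d27:-→d28:-→d29:-→d30:H1  best=H1
  add 26.118.0.0/16 -> H2 at depth 16
  ? 92.66.47.116  path d0:H3→d1:-  best=H3
  add 36.0.0.0/8 -> H3 at depth 8
  add 0.0.0.0/0 -> H3 at depth 0
  add 0.0.0.0/0 -> H3 at depth 0
  add 26.118.128.0/18 -> H0 at depth 18
  ? 26.118.134.80  path d0:H3→d1:-→d2:-→d3:-→d4:-→d5:-→d6:-→d7:-→d8:-→d9:-→d10:-→d11:-→d12:-→d13:-→d14:-→d15:-→d16:H2→d17:-→d18:H0  best=H0
  add 36.160.0.0/11 -> H4 at depth 11
  add 240.177.160.0/20 -> H4 at depth 20
  add 240.177.160.0/20 -> H2 at depth 20
  ? 36.0.209.237  path d0:H3→d1:-→d2:-→d3:-→d4:-→d5:-→d6:-→d7:-→d8:H3  best=H3
  del 0.0.0.0/0 (clear depth 0)
  add 26.118.178.0/25 -> H6 at depth 25
  ? 36.182.197.231  path d0:-→d1:-→d2:-→d3:-→d4:-→d5:-→d6:-→d7:-→d8:H3→d9:-→d10:-→d11:H4→d12:-→d13:-→d14:-→d15:-→d16:-→d17:-→d18:-→d19:-→d20:-→d21:-→d22:-→d23:-→d24:-→d25:-→d26:-→d27:-→d28:-→d29:-→d30:H1  best=H1
  ? 26.118.131.76  path d0:-→d1:-→d2:-→d3:-→d4:-→d5:-→d6:-→d7:-→d8:-→d9:-→d10:-→d11:-→d12:-→d13:-→d14:-→d15:-→d16:H2→d17:-→d18:H0  best=H0
  del 36.160.0.0/11 (clear depth 11)
  add 36.0.0.0/8 -> H4 at depth 8
  del 36.0.0.0/8 (clear depth 8)
  add 36.182.192.0/20 -> H3 at depth 20
  add 240.177.164.175/32 -> H0 at depth 32

== LOOKUPS ==
["H3","H3","H3","H1","H1","H3","H1","H1","H3","H0","H3","H1","H0"]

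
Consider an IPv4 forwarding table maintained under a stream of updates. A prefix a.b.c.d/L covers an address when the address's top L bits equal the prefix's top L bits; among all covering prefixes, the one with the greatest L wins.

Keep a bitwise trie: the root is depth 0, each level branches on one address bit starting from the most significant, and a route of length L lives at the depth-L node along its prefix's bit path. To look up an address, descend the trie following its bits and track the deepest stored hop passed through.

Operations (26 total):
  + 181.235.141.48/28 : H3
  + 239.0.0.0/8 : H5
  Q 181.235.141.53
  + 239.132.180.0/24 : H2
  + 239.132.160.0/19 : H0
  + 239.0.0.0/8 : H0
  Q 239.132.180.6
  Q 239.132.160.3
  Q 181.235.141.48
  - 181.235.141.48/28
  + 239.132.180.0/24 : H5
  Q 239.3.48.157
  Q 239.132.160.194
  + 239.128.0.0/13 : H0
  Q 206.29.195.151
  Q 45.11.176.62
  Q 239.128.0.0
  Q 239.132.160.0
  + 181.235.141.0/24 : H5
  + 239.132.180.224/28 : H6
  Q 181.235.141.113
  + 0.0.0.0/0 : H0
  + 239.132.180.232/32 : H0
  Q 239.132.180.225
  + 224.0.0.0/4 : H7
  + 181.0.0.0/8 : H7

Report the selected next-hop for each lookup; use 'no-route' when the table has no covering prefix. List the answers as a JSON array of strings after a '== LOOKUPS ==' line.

Trace:
  + 181.235.141.48/28 (H3) depth=28
  + 239.0.0.0/8 (H5) depth=8
  lookup 181.235.141.53: bits 1011010111101011100011010011 walk d0:-→d1:-→d2:-→d3:-→d4:-→d5:-→d6:-→d7:-→d8:-→d9:-→d10:-→d11:-→d12:-→d13:-→d14:-→d15:-→d16:-→d17:-→d18:-→d19:-→d20:-→d21:-→d22:-→d23:-→d24:-→d25:-→d26:-→d27:-→d28:H3 -> H3
  + 239.132.180.0/24 (H2) depth=24
  + 239.132.160.0/19 (H0) depth=19
  + 239.0.0.0/8 (H0) depth=8
  lookup 239.132.180.6: bits 111011111000010010110100 walk d0:-→d1:-→d2:-→d3:-→d4:-→d5:-→d6:-→d7:-→d8:H0→d9:-→d10:-→d11:-→d12:-→d13:-→d14:-→d15:-→d16:-→d17:-→d18:-→d19:H0→d20:-→d21:-→d22:-→d23:-→d24:H2 -> H2
  lookup 239.132.160.3: bits 1110111110000100101 walk d0:-→d1:-→d2:-→d3:-→d4:-→d5:-→d6:-→d7:-→d8:H0→d9:-→d10:-→d11:-→d12:-→d13:-→d14:-→d15:-→d16:-→d17:-→d18:-→d19:H0 -> H0
  lookup 181.235.141.48: bits 1011010111101011100011010011 walk d0:-→d1:-→d2:-→d3:-→d4:-→d5:-→d6:-→d7:-→d8:-→d9:-→d10:-→d11:-→d12:-→d13:-→d14:-→d15:-→d16:-→d17:-→d18:-→d19:-→d20:-→d21:-→d22:-→d23:-→d24:-→d25:-→d26:-→d27:-→d28:H3 -> H3
  - 181.235.141.48/28 clear@28
  + 239.132.180.0/24 (H5) depth=24
  lookup 239.3.48.157: bits 11101111 walk d0:-→d1:-→d2:-→d3:-→d4:-→d5:-→d6:-→d7:-→d8:H0 -> H0
  lookup 239.132.160.194: bits 1110111110000100101 walk d0:-→d1:-→d2:-→d3:-→d4:-→d5:-→d6:-→d7:-→d8:H0→d9:-→d10:-→d11:-→d12:-→d13:-→d14:-→d15:-→d16:-→d17:-→d18:-→d19:H0 -> H0
  + 239.128.0.0/13 (H0) depth=13
  lookup 206.29.195.151: bits 11 walk d0:-→d1:-→d2:- -> no-route
  lookup 45.11.176.62: bits ε walk d0:- -> no-route
  lookup 239.128.0.0: bits 1110111110000 walk d0:-→d1:-→d2:-→d3:-→d4:-→d5:-→d6:-→d7:-→d8:H0→d9:-→d10:-→d11:-→d12:-→d13:H0 -> H0
  lookup 239.132.160.0: bits 1110111110000100101 walk d0:-→d1:-→d2:-→d3:-→d4:-→d5:-→d6:-→d7:-→d8:H0→d9:-→d10:-→d11:-→d12:-→d13:H0→d14:-→d15:-→d16:-→d17:-→d18:-→d19:H0 -> H0
  + 181.235.141.0/24 (H5) depth=24
  + 239.132.180.224/28 (H6) depth=28
  lookup 181.235.141.113: bits 1011010111101011100011010 walk d0:-→d1:-→d2:-→d3:-→d4:-→d5:-→d6:-→d7:-→d8:-→d9:-→d10:-→d11:-→d12:-→d13:-→d14:-→d15:-→d16:-→d17:-→d18:-→d19:-→d20:-→d21:-→d22:-→d23:-→d24:H5→d25:- -> H5
  + 0.0.0.0/0 (H0) depth=0
  + 239.132.180.232/32 (H0) depth=32
  lookup 239.132.180.225: bits 1110111110000100101101001110 walk d0:H0→d1:-→d2:-→d3:-→d4:-→d5:-→d6:-→d7:-→d8:H0→d9:-→d10:-→d11:-→d12:-→d13:H0→d14:-→d15:-→d16:-→d17:-→d18:-→d19:H0→d20:-→d21:-→d22:-→d23:-→d24:H5→d25:-→d26:-→d27:-→d28:H6 -> H6
  + 224.0.0.0/4 (H7) depth=4
  + 181.0.0.0/8 (H7) depth=8

== LOOKUPS ==
["H3","H2","H0","H3","H0","H0","no-route","no-route","H0","H0","H5","H6"]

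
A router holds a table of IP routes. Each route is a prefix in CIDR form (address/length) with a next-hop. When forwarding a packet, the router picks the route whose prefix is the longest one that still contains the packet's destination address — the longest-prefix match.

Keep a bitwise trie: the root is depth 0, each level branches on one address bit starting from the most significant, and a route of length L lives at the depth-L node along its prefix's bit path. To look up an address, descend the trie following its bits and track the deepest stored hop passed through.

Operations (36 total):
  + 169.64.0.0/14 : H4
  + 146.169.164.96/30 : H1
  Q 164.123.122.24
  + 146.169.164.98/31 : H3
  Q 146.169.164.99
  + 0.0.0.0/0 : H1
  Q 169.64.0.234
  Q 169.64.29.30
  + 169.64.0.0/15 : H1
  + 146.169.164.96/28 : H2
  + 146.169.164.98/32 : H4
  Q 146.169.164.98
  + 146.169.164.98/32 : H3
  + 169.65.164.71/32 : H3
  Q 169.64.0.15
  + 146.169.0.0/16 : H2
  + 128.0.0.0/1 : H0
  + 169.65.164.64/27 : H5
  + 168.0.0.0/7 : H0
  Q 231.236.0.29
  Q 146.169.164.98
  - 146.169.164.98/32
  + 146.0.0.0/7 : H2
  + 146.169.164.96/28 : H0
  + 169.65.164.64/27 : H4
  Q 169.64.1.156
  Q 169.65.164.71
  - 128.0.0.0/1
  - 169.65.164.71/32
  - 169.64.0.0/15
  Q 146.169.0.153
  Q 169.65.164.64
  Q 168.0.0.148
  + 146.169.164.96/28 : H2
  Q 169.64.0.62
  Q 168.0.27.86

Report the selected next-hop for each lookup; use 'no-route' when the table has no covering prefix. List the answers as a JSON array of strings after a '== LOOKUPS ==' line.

Trace:
  add 169.64.0.0/14 -> H4 at depth 14
  add 146.169.164.96/30 -> H1 at depth 30
  ? 164.123.122.24  path d0:-→d1:-→d2:-→d3:-→d4:-  best=no-route
  add 146.169.164.98/31 -> H3 at depth 31
  ? 146.169.164.99  path d0:-→d1:-→d2:-→d3:-→d4:-→d5:-→d6:-→d7:-→d8:-→d9:-→d10:-→d11:-→d12:-→d13:-→d14:-→d15:-→d16:-→d17:-→d18:-→d19:-→d20:-→d21:-→d22:-→d23:-→d24:-→d25:-→d26:-→d27:-→d28:-→d29:-→d30:H1→d31:H3  best=H3
  add 0.0.0.0/0 -> H1 at depth 0
  ? 169.64.0.234  path d0:H1→d1:-→d2:-→d3:-→d4:-→d5:-→d6:-→d7:-→d8:-→d9:-→d10:-→d11:-→d12:-→d13:-→d14:H4  best=H4
  ? 169.64.29.30  path d0:H1→d1:-→d2:-→d3:-→d4:-→d5:-→d6:-→d7:-→d8:-→d9:-→d10:-→d11:-→d12:-→d13:-→d14:H4  best=H4
  add 169.64.0.0/15 -> H1 at depth 15
  add 146.169.164.96/28 -> H2 at depth 28
  add 146.169.164.98/32 -> H4 at depth 32
  ? 146.169.164.98  path d0:H1→d1:-→d2:-→d3:-→d4:-→d5:-→d6:-→d7:-→d8:-→d9:-→d10:-→d11:-→d12:-→d13:-→d14:-→d15:-→d16:-→d17:-→d18:-→d19:-→d20:-→d21:-→d22:-→d23:-→d24:-→d25:-→d26:-→d27:-→d28:H2→d29:-→d30:H1→d31:H3→d32:H4  best=H4
  add 146.169.164.98/32 -> H3 at depth 32
  add 169.65.164.71/32 -> H3 at depth 32
  ? 169.64.0.15  path d0:H1→d1:-→d2:-→d3:-→d4:-→d5:-→d6:-→d7:-→d8:-→d9:-→d10:-→d11:-→d12:-→d13:-→d14:H4→d15:H1  best=H1
  add 146.169.0.0/16 -> H2 at depth 16
  add 128.0.0.0/1 -> H0 at depth 1
  add 169.65.164.64/27 -> H5 at depth 27
  add 168.0.0.0/7 -> H0 at depth 7
  ? 231.236.0.29  path d0:H1→d1:H0  best=H0
  ? 146.169.164.98  path d0:H1→d1:H0→d2:-→d3:-→d4:-→d5:-→d6:-→d7:-→d8:-→d9:-→d10:-→d11:-→d12:-→d13:-→d14:-→d15:-→d16:H2→d17:-→d18:-→d19:-→d20:-→d21:-→d22:-→d23:-→d24:-→d25:-→d26:-→d27:-→d28:H2→d29:-→d30:H1→d31:H3→d32:H3  best=H3
  - 146.169.164.98/32 clear@32
  add 146.0.0.0/7 -> H2 at depth 7
  add 146.169.164.96/28 -> H0 at depth 28
  add 169.65.164.64/27 -> H4 at depth 27
  ? 169.64.1.156  path d0:H1→d1:H0→d2:-→d3:-→d4:-→d5:-→d6:-→d7:H0→d8:-→d9:-→d10:-→d11:-→d12:-→d13:-→d14:H4→d15:H1  best=H1
  ? 169.65.164.71  path d0:H1→d1:H0→d2:-→d3:-→d4:-→d5:-→d6:-→d7:H0→d8:-→d9:-→d10:-→d11:-→d12:-→d13:-→d14:H4→d15:H1→d16:-→d17:-→d18:-→d19:-→d20:-→d21:-→d22:-→d23:-→d24:-→d25:-→d26:-→d27:H4→d28:-→d29:-→d30:-→d31:-→d32:H3  best=H3
  - 128.0.0.0/1 clear@1
  - 169.65.164.71/32 clear@32
  - 169.64.0.0/15 clear@15
  ? 146.169.0.153  path d0:H1→d1:-→d2:-→d3:-→d4:-→d5:-→d6:-→d7:H2→d8:-→d9:-→d10:-→d11:-→d12:-→d13:-→d14:-→d15:-→d16:H2  best=H2
  ? 169.65.164.64  path d0:H1→d1:-→d2:-→d3:-→d4:-→d5:-→d6:-→d7:H0→d8:-→d9:-→d10:-→d11:-→d12:-→d13:-→d14:H4→d15:-→d16:-→d17:-→d18:-→d19:-→d20:-→d21:-→d22:-→d23:-→d24:-→d25:-→d26:-→d27:H4→d28:-→d29:-  best=H4
  ? 168.0.0.148  path d0:H1→d1:-→d2:-→d3:-→d4:-→d5:-→d6:-→d7:H0  best=H0
  add 146.169.164.96/28 -> H2 at depth 28
  ? 169.64.0.62  path d0:H1→d1:-→d2:-→d3:-→d4:-→d5:-→d6:-→d7:H0→d8:-→d9:-→d10:-→d11:-→d12:-→d13:-→d14:H4→d15:-  best=H4
  ? 168.0.27.86  path d0:H1→d1:-→d2:-→d3:-→d4:-→d5:-→d6:-→d7:H0  best=H0

== LOOKUPS ==
["no-route","H3","H4","H4","H4","H1","H0","H3","H1","H3","H2","H4","H0","H4","H0"]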